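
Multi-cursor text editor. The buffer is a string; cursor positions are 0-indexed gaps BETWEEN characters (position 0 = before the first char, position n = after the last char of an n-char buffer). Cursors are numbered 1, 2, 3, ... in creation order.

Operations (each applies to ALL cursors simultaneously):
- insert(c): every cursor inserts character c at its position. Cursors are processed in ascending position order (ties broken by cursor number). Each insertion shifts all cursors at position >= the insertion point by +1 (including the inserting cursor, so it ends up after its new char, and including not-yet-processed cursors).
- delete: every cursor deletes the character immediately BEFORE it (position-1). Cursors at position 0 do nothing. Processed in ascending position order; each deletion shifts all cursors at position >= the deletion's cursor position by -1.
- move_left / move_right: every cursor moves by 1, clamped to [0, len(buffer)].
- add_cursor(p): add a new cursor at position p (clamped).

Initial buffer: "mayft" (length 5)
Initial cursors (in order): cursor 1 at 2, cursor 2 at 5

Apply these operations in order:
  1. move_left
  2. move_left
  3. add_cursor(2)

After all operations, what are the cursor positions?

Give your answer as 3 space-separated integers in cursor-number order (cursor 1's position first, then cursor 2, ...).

Answer: 0 3 2

Derivation:
After op 1 (move_left): buffer="mayft" (len 5), cursors c1@1 c2@4, authorship .....
After op 2 (move_left): buffer="mayft" (len 5), cursors c1@0 c2@3, authorship .....
After op 3 (add_cursor(2)): buffer="mayft" (len 5), cursors c1@0 c3@2 c2@3, authorship .....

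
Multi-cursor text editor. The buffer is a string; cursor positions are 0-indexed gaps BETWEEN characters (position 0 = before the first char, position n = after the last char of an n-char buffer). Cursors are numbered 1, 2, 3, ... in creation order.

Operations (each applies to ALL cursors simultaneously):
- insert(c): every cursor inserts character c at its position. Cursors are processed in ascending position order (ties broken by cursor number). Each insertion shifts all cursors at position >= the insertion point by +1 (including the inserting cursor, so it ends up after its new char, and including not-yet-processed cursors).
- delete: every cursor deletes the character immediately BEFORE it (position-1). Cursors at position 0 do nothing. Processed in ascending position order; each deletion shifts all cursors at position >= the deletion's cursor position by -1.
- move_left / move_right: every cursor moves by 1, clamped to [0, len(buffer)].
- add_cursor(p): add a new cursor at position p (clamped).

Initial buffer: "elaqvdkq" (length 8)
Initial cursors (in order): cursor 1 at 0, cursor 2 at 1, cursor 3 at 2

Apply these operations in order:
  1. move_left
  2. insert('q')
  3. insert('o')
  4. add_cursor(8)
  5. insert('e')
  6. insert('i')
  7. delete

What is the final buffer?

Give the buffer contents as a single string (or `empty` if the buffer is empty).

After op 1 (move_left): buffer="elaqvdkq" (len 8), cursors c1@0 c2@0 c3@1, authorship ........
After op 2 (insert('q')): buffer="qqeqlaqvdkq" (len 11), cursors c1@2 c2@2 c3@4, authorship 12.3.......
After op 3 (insert('o')): buffer="qqooeqolaqvdkq" (len 14), cursors c1@4 c2@4 c3@7, authorship 1212.33.......
After op 4 (add_cursor(8)): buffer="qqooeqolaqvdkq" (len 14), cursors c1@4 c2@4 c3@7 c4@8, authorship 1212.33.......
After op 5 (insert('e')): buffer="qqooeeeqoeleaqvdkq" (len 18), cursors c1@6 c2@6 c3@10 c4@12, authorship 121212.333.4......
After op 6 (insert('i')): buffer="qqooeeiieqoeileiaqvdkq" (len 22), cursors c1@8 c2@8 c3@13 c4@16, authorship 12121212.3333.44......
After op 7 (delete): buffer="qqooeeeqoeleaqvdkq" (len 18), cursors c1@6 c2@6 c3@10 c4@12, authorship 121212.333.4......

Answer: qqooeeeqoeleaqvdkq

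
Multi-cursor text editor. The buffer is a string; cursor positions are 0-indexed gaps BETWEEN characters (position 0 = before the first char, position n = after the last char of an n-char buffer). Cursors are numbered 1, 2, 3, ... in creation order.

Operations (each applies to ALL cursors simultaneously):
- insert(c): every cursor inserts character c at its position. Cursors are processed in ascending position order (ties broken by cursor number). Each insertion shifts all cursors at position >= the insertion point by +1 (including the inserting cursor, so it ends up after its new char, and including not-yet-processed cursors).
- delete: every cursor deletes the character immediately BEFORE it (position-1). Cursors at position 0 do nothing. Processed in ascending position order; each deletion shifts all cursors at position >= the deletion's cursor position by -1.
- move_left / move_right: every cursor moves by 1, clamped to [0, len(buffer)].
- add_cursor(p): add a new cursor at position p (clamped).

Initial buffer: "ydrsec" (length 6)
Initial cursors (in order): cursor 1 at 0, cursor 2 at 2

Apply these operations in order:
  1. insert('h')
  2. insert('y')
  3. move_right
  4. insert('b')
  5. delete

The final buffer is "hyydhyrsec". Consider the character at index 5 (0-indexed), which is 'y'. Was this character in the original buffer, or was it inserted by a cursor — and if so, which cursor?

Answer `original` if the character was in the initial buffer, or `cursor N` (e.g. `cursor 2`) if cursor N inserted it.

Answer: cursor 2

Derivation:
After op 1 (insert('h')): buffer="hydhrsec" (len 8), cursors c1@1 c2@4, authorship 1..2....
After op 2 (insert('y')): buffer="hyydhyrsec" (len 10), cursors c1@2 c2@6, authorship 11..22....
After op 3 (move_right): buffer="hyydhyrsec" (len 10), cursors c1@3 c2@7, authorship 11..22....
After op 4 (insert('b')): buffer="hyybdhyrbsec" (len 12), cursors c1@4 c2@9, authorship 11.1.22.2...
After op 5 (delete): buffer="hyydhyrsec" (len 10), cursors c1@3 c2@7, authorship 11..22....
Authorship (.=original, N=cursor N): 1 1 . . 2 2 . . . .
Index 5: author = 2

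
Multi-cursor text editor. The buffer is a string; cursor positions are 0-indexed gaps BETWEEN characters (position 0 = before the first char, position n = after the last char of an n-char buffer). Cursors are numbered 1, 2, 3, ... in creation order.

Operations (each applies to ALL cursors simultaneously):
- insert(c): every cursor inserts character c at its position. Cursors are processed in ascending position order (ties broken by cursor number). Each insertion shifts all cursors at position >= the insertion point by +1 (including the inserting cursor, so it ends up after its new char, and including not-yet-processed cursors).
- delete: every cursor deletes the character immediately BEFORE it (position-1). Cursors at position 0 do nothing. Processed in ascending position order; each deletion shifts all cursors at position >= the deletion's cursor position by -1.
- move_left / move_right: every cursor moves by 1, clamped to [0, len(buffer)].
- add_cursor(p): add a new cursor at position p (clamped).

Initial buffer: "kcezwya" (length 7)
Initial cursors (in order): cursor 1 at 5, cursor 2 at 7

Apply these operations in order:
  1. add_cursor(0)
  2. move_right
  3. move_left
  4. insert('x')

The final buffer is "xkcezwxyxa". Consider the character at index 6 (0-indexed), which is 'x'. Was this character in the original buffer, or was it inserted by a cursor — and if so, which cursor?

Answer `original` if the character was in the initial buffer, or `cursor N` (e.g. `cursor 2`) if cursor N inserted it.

Answer: cursor 1

Derivation:
After op 1 (add_cursor(0)): buffer="kcezwya" (len 7), cursors c3@0 c1@5 c2@7, authorship .......
After op 2 (move_right): buffer="kcezwya" (len 7), cursors c3@1 c1@6 c2@7, authorship .......
After op 3 (move_left): buffer="kcezwya" (len 7), cursors c3@0 c1@5 c2@6, authorship .......
After op 4 (insert('x')): buffer="xkcezwxyxa" (len 10), cursors c3@1 c1@7 c2@9, authorship 3.....1.2.
Authorship (.=original, N=cursor N): 3 . . . . . 1 . 2 .
Index 6: author = 1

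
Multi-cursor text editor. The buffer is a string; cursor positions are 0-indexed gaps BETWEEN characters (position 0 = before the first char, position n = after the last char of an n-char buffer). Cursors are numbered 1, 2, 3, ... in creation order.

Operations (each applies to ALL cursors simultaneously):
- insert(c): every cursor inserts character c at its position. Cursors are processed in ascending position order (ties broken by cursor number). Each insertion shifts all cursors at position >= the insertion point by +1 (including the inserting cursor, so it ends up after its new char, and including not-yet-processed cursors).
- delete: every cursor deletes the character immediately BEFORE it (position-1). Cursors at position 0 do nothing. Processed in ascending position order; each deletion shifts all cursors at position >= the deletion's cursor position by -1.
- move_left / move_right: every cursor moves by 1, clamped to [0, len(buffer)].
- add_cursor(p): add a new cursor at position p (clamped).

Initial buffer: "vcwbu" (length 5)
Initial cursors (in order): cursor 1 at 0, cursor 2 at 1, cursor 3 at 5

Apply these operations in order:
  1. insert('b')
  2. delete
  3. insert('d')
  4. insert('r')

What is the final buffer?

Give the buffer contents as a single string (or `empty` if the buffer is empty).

After op 1 (insert('b')): buffer="bvbcwbub" (len 8), cursors c1@1 c2@3 c3@8, authorship 1.2....3
After op 2 (delete): buffer="vcwbu" (len 5), cursors c1@0 c2@1 c3@5, authorship .....
After op 3 (insert('d')): buffer="dvdcwbud" (len 8), cursors c1@1 c2@3 c3@8, authorship 1.2....3
After op 4 (insert('r')): buffer="drvdrcwbudr" (len 11), cursors c1@2 c2@5 c3@11, authorship 11.22....33

Answer: drvdrcwbudr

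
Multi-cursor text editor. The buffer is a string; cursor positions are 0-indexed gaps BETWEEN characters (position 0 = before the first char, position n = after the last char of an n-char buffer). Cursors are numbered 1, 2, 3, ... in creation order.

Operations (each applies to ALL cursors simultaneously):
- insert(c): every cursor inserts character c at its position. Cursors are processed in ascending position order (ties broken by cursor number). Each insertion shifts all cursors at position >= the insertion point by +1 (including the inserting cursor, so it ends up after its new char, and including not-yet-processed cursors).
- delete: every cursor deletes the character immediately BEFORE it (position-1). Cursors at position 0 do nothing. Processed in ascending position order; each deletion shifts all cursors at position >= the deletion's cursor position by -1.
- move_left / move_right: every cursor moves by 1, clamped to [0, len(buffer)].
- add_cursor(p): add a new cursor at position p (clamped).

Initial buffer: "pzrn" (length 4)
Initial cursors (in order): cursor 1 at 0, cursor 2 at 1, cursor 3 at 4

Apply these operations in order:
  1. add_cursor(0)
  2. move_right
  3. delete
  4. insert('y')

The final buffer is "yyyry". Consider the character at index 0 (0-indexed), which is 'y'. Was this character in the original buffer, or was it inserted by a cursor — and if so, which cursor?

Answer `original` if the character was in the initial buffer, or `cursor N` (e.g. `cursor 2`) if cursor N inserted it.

Answer: cursor 1

Derivation:
After op 1 (add_cursor(0)): buffer="pzrn" (len 4), cursors c1@0 c4@0 c2@1 c3@4, authorship ....
After op 2 (move_right): buffer="pzrn" (len 4), cursors c1@1 c4@1 c2@2 c3@4, authorship ....
After op 3 (delete): buffer="r" (len 1), cursors c1@0 c2@0 c4@0 c3@1, authorship .
After op 4 (insert('y')): buffer="yyyry" (len 5), cursors c1@3 c2@3 c4@3 c3@5, authorship 124.3
Authorship (.=original, N=cursor N): 1 2 4 . 3
Index 0: author = 1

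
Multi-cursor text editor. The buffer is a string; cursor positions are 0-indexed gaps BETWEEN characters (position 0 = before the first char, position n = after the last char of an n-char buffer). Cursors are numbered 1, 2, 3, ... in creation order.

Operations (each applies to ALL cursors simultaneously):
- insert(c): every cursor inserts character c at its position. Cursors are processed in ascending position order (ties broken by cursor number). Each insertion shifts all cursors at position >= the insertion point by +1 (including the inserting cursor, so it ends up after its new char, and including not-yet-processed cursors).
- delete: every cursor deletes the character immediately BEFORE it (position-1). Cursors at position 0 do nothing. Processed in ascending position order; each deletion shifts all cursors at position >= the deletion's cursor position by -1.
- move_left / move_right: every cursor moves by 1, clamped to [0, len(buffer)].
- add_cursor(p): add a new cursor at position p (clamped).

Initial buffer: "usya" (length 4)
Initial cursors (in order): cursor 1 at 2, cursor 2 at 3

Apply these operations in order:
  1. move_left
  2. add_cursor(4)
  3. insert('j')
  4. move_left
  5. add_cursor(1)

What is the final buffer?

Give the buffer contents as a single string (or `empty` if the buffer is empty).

Answer: ujsjyaj

Derivation:
After op 1 (move_left): buffer="usya" (len 4), cursors c1@1 c2@2, authorship ....
After op 2 (add_cursor(4)): buffer="usya" (len 4), cursors c1@1 c2@2 c3@4, authorship ....
After op 3 (insert('j')): buffer="ujsjyaj" (len 7), cursors c1@2 c2@4 c3@7, authorship .1.2..3
After op 4 (move_left): buffer="ujsjyaj" (len 7), cursors c1@1 c2@3 c3@6, authorship .1.2..3
After op 5 (add_cursor(1)): buffer="ujsjyaj" (len 7), cursors c1@1 c4@1 c2@3 c3@6, authorship .1.2..3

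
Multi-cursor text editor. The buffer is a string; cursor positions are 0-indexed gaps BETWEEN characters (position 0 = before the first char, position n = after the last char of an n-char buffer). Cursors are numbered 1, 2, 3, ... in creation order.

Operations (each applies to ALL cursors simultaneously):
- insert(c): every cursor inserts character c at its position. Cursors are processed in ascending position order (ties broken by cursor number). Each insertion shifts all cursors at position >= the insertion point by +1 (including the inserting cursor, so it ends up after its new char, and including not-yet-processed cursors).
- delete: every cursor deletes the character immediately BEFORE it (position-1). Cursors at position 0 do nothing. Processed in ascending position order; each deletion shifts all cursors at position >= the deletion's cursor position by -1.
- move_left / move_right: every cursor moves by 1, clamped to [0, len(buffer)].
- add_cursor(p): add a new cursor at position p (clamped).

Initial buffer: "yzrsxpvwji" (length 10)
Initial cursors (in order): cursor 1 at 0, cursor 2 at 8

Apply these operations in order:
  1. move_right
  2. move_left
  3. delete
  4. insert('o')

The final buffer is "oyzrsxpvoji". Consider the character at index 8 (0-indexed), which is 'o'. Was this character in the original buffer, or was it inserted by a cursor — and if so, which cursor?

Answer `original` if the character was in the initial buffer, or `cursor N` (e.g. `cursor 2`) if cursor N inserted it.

After op 1 (move_right): buffer="yzrsxpvwji" (len 10), cursors c1@1 c2@9, authorship ..........
After op 2 (move_left): buffer="yzrsxpvwji" (len 10), cursors c1@0 c2@8, authorship ..........
After op 3 (delete): buffer="yzrsxpvji" (len 9), cursors c1@0 c2@7, authorship .........
After op 4 (insert('o')): buffer="oyzrsxpvoji" (len 11), cursors c1@1 c2@9, authorship 1.......2..
Authorship (.=original, N=cursor N): 1 . . . . . . . 2 . .
Index 8: author = 2

Answer: cursor 2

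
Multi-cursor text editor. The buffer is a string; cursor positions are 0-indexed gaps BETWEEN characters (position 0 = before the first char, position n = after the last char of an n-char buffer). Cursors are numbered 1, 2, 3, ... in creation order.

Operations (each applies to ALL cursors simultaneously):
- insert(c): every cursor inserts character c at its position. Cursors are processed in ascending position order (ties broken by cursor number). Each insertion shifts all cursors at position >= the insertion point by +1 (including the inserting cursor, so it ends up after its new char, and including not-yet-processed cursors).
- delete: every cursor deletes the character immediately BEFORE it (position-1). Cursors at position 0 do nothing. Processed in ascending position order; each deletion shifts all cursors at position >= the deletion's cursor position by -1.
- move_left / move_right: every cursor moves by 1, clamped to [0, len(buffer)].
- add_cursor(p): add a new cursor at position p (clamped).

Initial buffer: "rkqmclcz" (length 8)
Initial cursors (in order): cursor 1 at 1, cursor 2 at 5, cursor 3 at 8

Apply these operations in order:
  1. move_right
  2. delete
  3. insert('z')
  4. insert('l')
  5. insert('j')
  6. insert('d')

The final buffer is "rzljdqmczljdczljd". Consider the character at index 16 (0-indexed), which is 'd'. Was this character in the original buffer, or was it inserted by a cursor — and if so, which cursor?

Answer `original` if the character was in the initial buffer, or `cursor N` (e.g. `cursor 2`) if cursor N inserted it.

Answer: cursor 3

Derivation:
After op 1 (move_right): buffer="rkqmclcz" (len 8), cursors c1@2 c2@6 c3@8, authorship ........
After op 2 (delete): buffer="rqmcc" (len 5), cursors c1@1 c2@4 c3@5, authorship .....
After op 3 (insert('z')): buffer="rzqmczcz" (len 8), cursors c1@2 c2@6 c3@8, authorship .1...2.3
After op 4 (insert('l')): buffer="rzlqmczlczl" (len 11), cursors c1@3 c2@8 c3@11, authorship .11...22.33
After op 5 (insert('j')): buffer="rzljqmczljczlj" (len 14), cursors c1@4 c2@10 c3@14, authorship .111...222.333
After op 6 (insert('d')): buffer="rzljdqmczljdczljd" (len 17), cursors c1@5 c2@12 c3@17, authorship .1111...2222.3333
Authorship (.=original, N=cursor N): . 1 1 1 1 . . . 2 2 2 2 . 3 3 3 3
Index 16: author = 3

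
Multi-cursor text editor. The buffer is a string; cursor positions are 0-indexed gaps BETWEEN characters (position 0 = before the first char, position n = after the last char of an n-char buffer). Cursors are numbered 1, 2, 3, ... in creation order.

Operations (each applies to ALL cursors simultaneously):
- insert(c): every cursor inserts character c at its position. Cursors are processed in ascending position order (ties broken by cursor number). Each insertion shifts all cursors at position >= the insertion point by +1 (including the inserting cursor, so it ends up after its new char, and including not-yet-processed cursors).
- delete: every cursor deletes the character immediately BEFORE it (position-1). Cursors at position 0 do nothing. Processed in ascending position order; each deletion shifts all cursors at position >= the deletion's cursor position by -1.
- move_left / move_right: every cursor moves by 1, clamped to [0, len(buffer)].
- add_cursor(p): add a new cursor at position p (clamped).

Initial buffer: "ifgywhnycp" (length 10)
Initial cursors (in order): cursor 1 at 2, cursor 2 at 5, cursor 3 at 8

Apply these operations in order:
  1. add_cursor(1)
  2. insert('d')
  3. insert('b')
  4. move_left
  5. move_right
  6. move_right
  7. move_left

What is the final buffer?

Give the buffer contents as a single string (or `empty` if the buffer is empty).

After op 1 (add_cursor(1)): buffer="ifgywhnycp" (len 10), cursors c4@1 c1@2 c2@5 c3@8, authorship ..........
After op 2 (insert('d')): buffer="idfdgywdhnydcp" (len 14), cursors c4@2 c1@4 c2@8 c3@12, authorship .4.1...2...3..
After op 3 (insert('b')): buffer="idbfdbgywdbhnydbcp" (len 18), cursors c4@3 c1@6 c2@11 c3@16, authorship .44.11...22...33..
After op 4 (move_left): buffer="idbfdbgywdbhnydbcp" (len 18), cursors c4@2 c1@5 c2@10 c3@15, authorship .44.11...22...33..
After op 5 (move_right): buffer="idbfdbgywdbhnydbcp" (len 18), cursors c4@3 c1@6 c2@11 c3@16, authorship .44.11...22...33..
After op 6 (move_right): buffer="idbfdbgywdbhnydbcp" (len 18), cursors c4@4 c1@7 c2@12 c3@17, authorship .44.11...22...33..
After op 7 (move_left): buffer="idbfdbgywdbhnydbcp" (len 18), cursors c4@3 c1@6 c2@11 c3@16, authorship .44.11...22...33..

Answer: idbfdbgywdbhnydbcp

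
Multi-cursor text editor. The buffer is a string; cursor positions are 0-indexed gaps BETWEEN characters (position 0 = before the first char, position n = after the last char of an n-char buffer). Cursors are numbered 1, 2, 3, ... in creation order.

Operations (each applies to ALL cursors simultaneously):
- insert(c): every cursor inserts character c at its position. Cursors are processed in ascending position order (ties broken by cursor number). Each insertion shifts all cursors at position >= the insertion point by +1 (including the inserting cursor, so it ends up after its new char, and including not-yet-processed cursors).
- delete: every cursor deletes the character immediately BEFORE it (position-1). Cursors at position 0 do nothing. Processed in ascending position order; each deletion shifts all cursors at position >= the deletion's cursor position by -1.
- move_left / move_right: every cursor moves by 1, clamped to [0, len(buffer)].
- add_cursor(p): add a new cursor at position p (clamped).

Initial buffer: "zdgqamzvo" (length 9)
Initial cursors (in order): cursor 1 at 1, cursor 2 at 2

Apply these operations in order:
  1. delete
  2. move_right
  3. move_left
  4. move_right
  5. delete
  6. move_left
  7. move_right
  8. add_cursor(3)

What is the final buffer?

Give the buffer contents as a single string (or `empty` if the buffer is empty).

After op 1 (delete): buffer="gqamzvo" (len 7), cursors c1@0 c2@0, authorship .......
After op 2 (move_right): buffer="gqamzvo" (len 7), cursors c1@1 c2@1, authorship .......
After op 3 (move_left): buffer="gqamzvo" (len 7), cursors c1@0 c2@0, authorship .......
After op 4 (move_right): buffer="gqamzvo" (len 7), cursors c1@1 c2@1, authorship .......
After op 5 (delete): buffer="qamzvo" (len 6), cursors c1@0 c2@0, authorship ......
After op 6 (move_left): buffer="qamzvo" (len 6), cursors c1@0 c2@0, authorship ......
After op 7 (move_right): buffer="qamzvo" (len 6), cursors c1@1 c2@1, authorship ......
After op 8 (add_cursor(3)): buffer="qamzvo" (len 6), cursors c1@1 c2@1 c3@3, authorship ......

Answer: qamzvo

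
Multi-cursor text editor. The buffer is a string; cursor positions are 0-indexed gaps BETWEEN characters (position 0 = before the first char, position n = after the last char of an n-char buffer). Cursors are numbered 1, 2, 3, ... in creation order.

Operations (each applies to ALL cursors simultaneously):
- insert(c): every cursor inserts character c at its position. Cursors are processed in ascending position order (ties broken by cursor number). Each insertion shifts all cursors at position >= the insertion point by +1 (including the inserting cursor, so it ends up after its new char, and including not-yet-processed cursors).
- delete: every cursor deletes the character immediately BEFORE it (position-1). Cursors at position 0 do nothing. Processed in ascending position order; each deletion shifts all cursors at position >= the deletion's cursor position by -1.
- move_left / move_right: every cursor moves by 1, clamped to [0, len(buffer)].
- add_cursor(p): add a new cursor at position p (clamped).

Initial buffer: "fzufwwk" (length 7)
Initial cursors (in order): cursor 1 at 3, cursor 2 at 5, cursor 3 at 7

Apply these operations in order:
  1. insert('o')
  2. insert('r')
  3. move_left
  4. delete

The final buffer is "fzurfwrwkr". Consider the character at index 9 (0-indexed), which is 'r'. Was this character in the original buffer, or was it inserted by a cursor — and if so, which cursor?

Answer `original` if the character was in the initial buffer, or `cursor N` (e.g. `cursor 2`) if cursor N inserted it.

Answer: cursor 3

Derivation:
After op 1 (insert('o')): buffer="fzuofwowko" (len 10), cursors c1@4 c2@7 c3@10, authorship ...1..2..3
After op 2 (insert('r')): buffer="fzuorfworwkor" (len 13), cursors c1@5 c2@9 c3@13, authorship ...11..22..33
After op 3 (move_left): buffer="fzuorfworwkor" (len 13), cursors c1@4 c2@8 c3@12, authorship ...11..22..33
After op 4 (delete): buffer="fzurfwrwkr" (len 10), cursors c1@3 c2@6 c3@9, authorship ...1..2..3
Authorship (.=original, N=cursor N): . . . 1 . . 2 . . 3
Index 9: author = 3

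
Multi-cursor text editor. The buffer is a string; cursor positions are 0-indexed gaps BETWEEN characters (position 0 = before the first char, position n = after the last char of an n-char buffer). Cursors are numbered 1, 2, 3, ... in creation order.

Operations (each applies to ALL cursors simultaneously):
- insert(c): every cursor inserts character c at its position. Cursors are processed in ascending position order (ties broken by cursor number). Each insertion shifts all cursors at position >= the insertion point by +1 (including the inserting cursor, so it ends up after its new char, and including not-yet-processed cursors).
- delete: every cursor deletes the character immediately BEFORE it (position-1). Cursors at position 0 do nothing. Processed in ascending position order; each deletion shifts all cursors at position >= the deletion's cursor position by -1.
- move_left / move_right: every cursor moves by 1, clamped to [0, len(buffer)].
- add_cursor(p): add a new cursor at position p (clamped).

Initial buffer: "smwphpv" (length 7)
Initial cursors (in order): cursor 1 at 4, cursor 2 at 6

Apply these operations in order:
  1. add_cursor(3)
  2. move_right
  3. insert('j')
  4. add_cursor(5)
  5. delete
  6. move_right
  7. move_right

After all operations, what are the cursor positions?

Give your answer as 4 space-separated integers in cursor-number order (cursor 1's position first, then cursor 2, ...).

Answer: 6 6 5 5

Derivation:
After op 1 (add_cursor(3)): buffer="smwphpv" (len 7), cursors c3@3 c1@4 c2@6, authorship .......
After op 2 (move_right): buffer="smwphpv" (len 7), cursors c3@4 c1@5 c2@7, authorship .......
After op 3 (insert('j')): buffer="smwpjhjpvj" (len 10), cursors c3@5 c1@7 c2@10, authorship ....3.1..2
After op 4 (add_cursor(5)): buffer="smwpjhjpvj" (len 10), cursors c3@5 c4@5 c1@7 c2@10, authorship ....3.1..2
After op 5 (delete): buffer="smwhpv" (len 6), cursors c3@3 c4@3 c1@4 c2@6, authorship ......
After op 6 (move_right): buffer="smwhpv" (len 6), cursors c3@4 c4@4 c1@5 c2@6, authorship ......
After op 7 (move_right): buffer="smwhpv" (len 6), cursors c3@5 c4@5 c1@6 c2@6, authorship ......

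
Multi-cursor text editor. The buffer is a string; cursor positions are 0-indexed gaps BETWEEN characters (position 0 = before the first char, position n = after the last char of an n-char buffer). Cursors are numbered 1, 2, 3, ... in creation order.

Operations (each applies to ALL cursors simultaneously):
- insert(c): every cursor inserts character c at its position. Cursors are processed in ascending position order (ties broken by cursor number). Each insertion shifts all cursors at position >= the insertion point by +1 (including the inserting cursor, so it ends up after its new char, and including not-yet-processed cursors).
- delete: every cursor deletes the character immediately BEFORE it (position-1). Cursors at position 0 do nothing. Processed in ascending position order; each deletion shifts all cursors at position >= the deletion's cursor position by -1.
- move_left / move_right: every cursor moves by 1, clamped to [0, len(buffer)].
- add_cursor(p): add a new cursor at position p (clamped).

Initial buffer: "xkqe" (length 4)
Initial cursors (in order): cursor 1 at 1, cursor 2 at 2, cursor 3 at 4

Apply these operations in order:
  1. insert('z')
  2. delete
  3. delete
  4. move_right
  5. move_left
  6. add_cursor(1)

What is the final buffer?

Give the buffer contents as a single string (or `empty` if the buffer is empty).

Answer: q

Derivation:
After op 1 (insert('z')): buffer="xzkzqez" (len 7), cursors c1@2 c2@4 c3@7, authorship .1.2..3
After op 2 (delete): buffer="xkqe" (len 4), cursors c1@1 c2@2 c3@4, authorship ....
After op 3 (delete): buffer="q" (len 1), cursors c1@0 c2@0 c3@1, authorship .
After op 4 (move_right): buffer="q" (len 1), cursors c1@1 c2@1 c3@1, authorship .
After op 5 (move_left): buffer="q" (len 1), cursors c1@0 c2@0 c3@0, authorship .
After op 6 (add_cursor(1)): buffer="q" (len 1), cursors c1@0 c2@0 c3@0 c4@1, authorship .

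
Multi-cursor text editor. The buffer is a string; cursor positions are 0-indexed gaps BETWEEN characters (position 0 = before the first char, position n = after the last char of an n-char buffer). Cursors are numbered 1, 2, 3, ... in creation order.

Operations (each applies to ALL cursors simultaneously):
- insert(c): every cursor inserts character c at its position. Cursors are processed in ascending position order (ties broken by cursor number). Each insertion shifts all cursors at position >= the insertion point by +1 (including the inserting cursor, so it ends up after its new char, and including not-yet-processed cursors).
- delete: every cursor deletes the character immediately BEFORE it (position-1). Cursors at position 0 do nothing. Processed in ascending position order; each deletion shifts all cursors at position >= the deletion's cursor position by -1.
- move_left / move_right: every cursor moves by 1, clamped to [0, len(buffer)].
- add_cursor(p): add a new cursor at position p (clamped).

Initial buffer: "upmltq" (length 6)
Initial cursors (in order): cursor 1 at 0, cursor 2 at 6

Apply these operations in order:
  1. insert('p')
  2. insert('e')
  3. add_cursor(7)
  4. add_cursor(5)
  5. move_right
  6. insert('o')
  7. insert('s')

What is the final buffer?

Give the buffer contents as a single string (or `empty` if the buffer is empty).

After op 1 (insert('p')): buffer="pupmltqp" (len 8), cursors c1@1 c2@8, authorship 1......2
After op 2 (insert('e')): buffer="peupmltqpe" (len 10), cursors c1@2 c2@10, authorship 11......22
After op 3 (add_cursor(7)): buffer="peupmltqpe" (len 10), cursors c1@2 c3@7 c2@10, authorship 11......22
After op 4 (add_cursor(5)): buffer="peupmltqpe" (len 10), cursors c1@2 c4@5 c3@7 c2@10, authorship 11......22
After op 5 (move_right): buffer="peupmltqpe" (len 10), cursors c1@3 c4@6 c3@8 c2@10, authorship 11......22
After op 6 (insert('o')): buffer="peuopmlotqopeo" (len 14), cursors c1@4 c4@8 c3@11 c2@14, authorship 11.1...4..3222
After op 7 (insert('s')): buffer="peuospmlostqospeos" (len 18), cursors c1@5 c4@10 c3@14 c2@18, authorship 11.11...44..332222

Answer: peuospmlostqospeos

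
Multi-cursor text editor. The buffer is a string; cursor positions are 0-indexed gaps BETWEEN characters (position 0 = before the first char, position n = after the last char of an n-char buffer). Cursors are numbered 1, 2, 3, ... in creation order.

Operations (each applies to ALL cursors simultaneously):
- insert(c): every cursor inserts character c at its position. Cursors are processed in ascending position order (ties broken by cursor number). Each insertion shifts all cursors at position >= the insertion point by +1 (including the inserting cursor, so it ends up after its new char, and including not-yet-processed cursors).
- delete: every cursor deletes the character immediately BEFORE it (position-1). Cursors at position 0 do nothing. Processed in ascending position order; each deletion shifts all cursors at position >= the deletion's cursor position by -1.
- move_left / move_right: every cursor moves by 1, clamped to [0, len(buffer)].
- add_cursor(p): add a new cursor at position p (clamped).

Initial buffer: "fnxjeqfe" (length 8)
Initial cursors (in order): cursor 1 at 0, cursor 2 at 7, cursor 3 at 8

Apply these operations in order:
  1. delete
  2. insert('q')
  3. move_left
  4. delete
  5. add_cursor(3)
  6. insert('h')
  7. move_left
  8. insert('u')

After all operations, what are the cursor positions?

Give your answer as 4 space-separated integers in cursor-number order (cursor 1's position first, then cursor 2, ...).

After op 1 (delete): buffer="fnxjeq" (len 6), cursors c1@0 c2@6 c3@6, authorship ......
After op 2 (insert('q')): buffer="qfnxjeqqq" (len 9), cursors c1@1 c2@9 c3@9, authorship 1......23
After op 3 (move_left): buffer="qfnxjeqqq" (len 9), cursors c1@0 c2@8 c3@8, authorship 1......23
After op 4 (delete): buffer="qfnxjeq" (len 7), cursors c1@0 c2@6 c3@6, authorship 1.....3
After op 5 (add_cursor(3)): buffer="qfnxjeq" (len 7), cursors c1@0 c4@3 c2@6 c3@6, authorship 1.....3
After op 6 (insert('h')): buffer="hqfnhxjehhq" (len 11), cursors c1@1 c4@5 c2@10 c3@10, authorship 11..4...233
After op 7 (move_left): buffer="hqfnhxjehhq" (len 11), cursors c1@0 c4@4 c2@9 c3@9, authorship 11..4...233
After op 8 (insert('u')): buffer="uhqfnuhxjehuuhq" (len 15), cursors c1@1 c4@6 c2@13 c3@13, authorship 111..44...22333

Answer: 1 13 13 6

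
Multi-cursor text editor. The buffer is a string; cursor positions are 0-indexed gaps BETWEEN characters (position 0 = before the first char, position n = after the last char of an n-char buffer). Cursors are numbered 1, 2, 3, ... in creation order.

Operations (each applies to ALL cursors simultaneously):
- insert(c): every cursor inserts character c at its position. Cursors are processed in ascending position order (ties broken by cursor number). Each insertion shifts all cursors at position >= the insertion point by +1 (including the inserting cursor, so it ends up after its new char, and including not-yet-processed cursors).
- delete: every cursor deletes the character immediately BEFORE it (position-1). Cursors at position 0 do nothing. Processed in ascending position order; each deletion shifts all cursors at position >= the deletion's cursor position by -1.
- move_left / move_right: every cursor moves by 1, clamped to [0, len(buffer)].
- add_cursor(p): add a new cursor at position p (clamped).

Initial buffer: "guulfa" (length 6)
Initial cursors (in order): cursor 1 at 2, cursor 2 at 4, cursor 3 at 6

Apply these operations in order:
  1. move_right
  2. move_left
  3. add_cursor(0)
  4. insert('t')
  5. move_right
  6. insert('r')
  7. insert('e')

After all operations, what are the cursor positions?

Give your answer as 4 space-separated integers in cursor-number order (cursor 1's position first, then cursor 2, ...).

Answer: 9 14 18 4

Derivation:
After op 1 (move_right): buffer="guulfa" (len 6), cursors c1@3 c2@5 c3@6, authorship ......
After op 2 (move_left): buffer="guulfa" (len 6), cursors c1@2 c2@4 c3@5, authorship ......
After op 3 (add_cursor(0)): buffer="guulfa" (len 6), cursors c4@0 c1@2 c2@4 c3@5, authorship ......
After op 4 (insert('t')): buffer="tgutultfta" (len 10), cursors c4@1 c1@4 c2@7 c3@9, authorship 4..1..2.3.
After op 5 (move_right): buffer="tgutultfta" (len 10), cursors c4@2 c1@5 c2@8 c3@10, authorship 4..1..2.3.
After op 6 (insert('r')): buffer="tgruturltfrtar" (len 14), cursors c4@3 c1@7 c2@11 c3@14, authorship 4.4.1.1.2.23.3
After op 7 (insert('e')): buffer="tgreutureltfretare" (len 18), cursors c4@4 c1@9 c2@14 c3@18, authorship 4.44.1.11.2.223.33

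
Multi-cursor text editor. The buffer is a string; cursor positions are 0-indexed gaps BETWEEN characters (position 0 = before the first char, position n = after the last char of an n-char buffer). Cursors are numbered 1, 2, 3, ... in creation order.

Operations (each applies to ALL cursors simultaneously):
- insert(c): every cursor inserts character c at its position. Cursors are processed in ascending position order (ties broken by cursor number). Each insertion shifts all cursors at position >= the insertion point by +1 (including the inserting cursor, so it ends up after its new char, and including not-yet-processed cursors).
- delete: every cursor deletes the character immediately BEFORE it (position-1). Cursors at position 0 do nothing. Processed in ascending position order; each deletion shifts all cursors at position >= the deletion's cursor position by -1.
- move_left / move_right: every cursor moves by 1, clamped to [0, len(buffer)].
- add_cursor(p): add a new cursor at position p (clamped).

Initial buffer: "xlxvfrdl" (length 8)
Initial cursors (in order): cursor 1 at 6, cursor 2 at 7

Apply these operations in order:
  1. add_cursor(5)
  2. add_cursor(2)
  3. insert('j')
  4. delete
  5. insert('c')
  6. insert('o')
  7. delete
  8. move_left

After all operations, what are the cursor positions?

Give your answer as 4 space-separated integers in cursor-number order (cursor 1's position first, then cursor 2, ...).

After op 1 (add_cursor(5)): buffer="xlxvfrdl" (len 8), cursors c3@5 c1@6 c2@7, authorship ........
After op 2 (add_cursor(2)): buffer="xlxvfrdl" (len 8), cursors c4@2 c3@5 c1@6 c2@7, authorship ........
After op 3 (insert('j')): buffer="xljxvfjrjdjl" (len 12), cursors c4@3 c3@7 c1@9 c2@11, authorship ..4...3.1.2.
After op 4 (delete): buffer="xlxvfrdl" (len 8), cursors c4@2 c3@5 c1@6 c2@7, authorship ........
After op 5 (insert('c')): buffer="xlcxvfcrcdcl" (len 12), cursors c4@3 c3@7 c1@9 c2@11, authorship ..4...3.1.2.
After op 6 (insert('o')): buffer="xlcoxvfcorcodcol" (len 16), cursors c4@4 c3@9 c1@12 c2@15, authorship ..44...33.11.22.
After op 7 (delete): buffer="xlcxvfcrcdcl" (len 12), cursors c4@3 c3@7 c1@9 c2@11, authorship ..4...3.1.2.
After op 8 (move_left): buffer="xlcxvfcrcdcl" (len 12), cursors c4@2 c3@6 c1@8 c2@10, authorship ..4...3.1.2.

Answer: 8 10 6 2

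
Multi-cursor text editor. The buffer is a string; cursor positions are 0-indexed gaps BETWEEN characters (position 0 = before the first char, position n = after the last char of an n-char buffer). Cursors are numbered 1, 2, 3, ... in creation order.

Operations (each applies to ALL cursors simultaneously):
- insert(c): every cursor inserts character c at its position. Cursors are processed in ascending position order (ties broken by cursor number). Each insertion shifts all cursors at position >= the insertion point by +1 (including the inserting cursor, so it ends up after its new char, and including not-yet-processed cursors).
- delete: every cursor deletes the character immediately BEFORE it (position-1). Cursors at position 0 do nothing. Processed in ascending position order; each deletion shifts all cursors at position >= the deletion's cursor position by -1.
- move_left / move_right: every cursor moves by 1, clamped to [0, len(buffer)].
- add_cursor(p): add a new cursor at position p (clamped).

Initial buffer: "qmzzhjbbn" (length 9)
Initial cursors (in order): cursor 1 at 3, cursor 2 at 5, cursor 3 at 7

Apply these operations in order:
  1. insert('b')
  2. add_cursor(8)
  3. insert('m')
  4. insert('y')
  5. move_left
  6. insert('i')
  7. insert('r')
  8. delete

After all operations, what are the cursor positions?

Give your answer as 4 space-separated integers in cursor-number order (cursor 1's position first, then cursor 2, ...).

Answer: 6 12 21 16

Derivation:
After op 1 (insert('b')): buffer="qmzbzhbjbbbn" (len 12), cursors c1@4 c2@7 c3@10, authorship ...1..2..3..
After op 2 (add_cursor(8)): buffer="qmzbzhbjbbbn" (len 12), cursors c1@4 c2@7 c4@8 c3@10, authorship ...1..2..3..
After op 3 (insert('m')): buffer="qmzbmzhbmjmbbmbn" (len 16), cursors c1@5 c2@9 c4@11 c3@14, authorship ...11..22.4.33..
After op 4 (insert('y')): buffer="qmzbmyzhbmyjmybbmybn" (len 20), cursors c1@6 c2@11 c4@14 c3@18, authorship ...111..222.44.333..
After op 5 (move_left): buffer="qmzbmyzhbmyjmybbmybn" (len 20), cursors c1@5 c2@10 c4@13 c3@17, authorship ...111..222.44.333..
After op 6 (insert('i')): buffer="qmzbmiyzhbmiyjmiybbmiybn" (len 24), cursors c1@6 c2@12 c4@16 c3@21, authorship ...1111..2222.444.3333..
After op 7 (insert('r')): buffer="qmzbmiryzhbmiryjmirybbmirybn" (len 28), cursors c1@7 c2@14 c4@19 c3@25, authorship ...11111..22222.4444.33333..
After op 8 (delete): buffer="qmzbmiyzhbmiyjmiybbmiybn" (len 24), cursors c1@6 c2@12 c4@16 c3@21, authorship ...1111..2222.444.3333..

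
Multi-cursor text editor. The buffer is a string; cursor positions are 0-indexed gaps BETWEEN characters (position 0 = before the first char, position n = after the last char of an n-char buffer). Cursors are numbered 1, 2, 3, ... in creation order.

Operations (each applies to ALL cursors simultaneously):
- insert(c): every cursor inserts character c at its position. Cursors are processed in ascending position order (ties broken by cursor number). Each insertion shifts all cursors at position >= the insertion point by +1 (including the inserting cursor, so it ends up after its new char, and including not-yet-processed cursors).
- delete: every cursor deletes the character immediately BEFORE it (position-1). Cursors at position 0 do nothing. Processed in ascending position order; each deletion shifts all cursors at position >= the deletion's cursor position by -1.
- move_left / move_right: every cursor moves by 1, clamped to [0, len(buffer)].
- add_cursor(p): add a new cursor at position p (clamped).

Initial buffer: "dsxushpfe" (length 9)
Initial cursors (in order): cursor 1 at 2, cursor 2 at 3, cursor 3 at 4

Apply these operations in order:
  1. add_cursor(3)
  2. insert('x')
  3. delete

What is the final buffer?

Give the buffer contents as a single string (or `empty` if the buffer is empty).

Answer: dsxushpfe

Derivation:
After op 1 (add_cursor(3)): buffer="dsxushpfe" (len 9), cursors c1@2 c2@3 c4@3 c3@4, authorship .........
After op 2 (insert('x')): buffer="dsxxxxuxshpfe" (len 13), cursors c1@3 c2@6 c4@6 c3@8, authorship ..1.24.3.....
After op 3 (delete): buffer="dsxushpfe" (len 9), cursors c1@2 c2@3 c4@3 c3@4, authorship .........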